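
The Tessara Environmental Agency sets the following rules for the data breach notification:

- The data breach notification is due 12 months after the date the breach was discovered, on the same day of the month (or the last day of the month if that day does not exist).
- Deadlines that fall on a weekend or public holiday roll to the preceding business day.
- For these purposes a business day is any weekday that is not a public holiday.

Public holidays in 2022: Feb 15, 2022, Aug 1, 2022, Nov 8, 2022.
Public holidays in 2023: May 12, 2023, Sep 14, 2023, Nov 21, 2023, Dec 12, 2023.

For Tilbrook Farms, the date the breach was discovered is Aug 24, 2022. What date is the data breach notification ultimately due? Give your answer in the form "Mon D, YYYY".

12 months from Aug 24, 2022 is Aug 24, 2023.
Aug 24, 2023 falls on a Thursday, which is a business day, so no adjustment is needed.
Deadline: Aug 24, 2023.

Aug 24, 2023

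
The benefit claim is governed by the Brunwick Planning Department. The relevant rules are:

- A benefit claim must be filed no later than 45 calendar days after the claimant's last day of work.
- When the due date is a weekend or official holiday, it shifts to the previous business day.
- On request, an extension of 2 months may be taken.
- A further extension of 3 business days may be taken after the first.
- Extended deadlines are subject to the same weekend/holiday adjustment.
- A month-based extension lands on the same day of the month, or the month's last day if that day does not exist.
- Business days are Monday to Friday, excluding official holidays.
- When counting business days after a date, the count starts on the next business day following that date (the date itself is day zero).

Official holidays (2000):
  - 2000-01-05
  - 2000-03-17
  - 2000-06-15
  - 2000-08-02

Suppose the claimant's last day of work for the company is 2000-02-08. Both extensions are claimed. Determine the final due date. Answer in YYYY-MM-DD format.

2000-05-29

Adding 45 calendar days to 2000-02-08 gives 2000-03-24.
2000-03-24 falls on a Friday, which is a business day, so no adjustment is needed.
The 2 months extension carries 2000-03-24 to 2000-05-24.
2000-05-24 is a Wednesday and not a listed holiday, so it stands.
Applying the 3-business-day extension: 3 business days after 2000-05-24 is 2000-05-29.
2000-05-29 (Monday) is already a business day.
Deadline: 2000-05-29.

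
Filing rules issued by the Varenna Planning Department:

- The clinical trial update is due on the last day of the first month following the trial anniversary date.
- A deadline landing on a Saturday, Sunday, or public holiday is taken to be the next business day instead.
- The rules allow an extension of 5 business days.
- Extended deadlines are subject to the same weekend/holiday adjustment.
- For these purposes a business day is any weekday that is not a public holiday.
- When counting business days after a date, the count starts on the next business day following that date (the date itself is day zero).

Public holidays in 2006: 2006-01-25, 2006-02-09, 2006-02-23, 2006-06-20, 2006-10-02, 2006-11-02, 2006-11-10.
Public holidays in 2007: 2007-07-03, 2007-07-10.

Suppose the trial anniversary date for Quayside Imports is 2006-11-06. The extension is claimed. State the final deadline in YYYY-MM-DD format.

The first month after 2006-11-06 is December 2006, whose last day is 2006-12-31.
2006-12-31 falls on a Sunday. Rolling to the next business day gives 2007-01-01, a Monday.
Applying the 5-business-day extension: 5 business days after 2007-01-01 is 2007-01-08.
2007-01-08 is a Monday and not a listed holiday, so it stands.
The final due date is 2007-01-08.

2007-01-08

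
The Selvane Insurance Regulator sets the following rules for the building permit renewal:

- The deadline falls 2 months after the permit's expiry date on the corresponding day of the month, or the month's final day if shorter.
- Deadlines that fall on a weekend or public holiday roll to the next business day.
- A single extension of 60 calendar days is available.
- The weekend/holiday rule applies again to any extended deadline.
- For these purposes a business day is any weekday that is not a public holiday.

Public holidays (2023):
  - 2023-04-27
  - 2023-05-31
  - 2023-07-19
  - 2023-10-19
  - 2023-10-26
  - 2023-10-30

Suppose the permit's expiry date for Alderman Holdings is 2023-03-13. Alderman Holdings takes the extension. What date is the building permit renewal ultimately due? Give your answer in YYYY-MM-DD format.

2023-07-14

Moving 2 months forward from 2023-03-13 on the corresponding day gives 2023-05-13.
2023-05-13 is a Saturday, so it moves to the next business day, 2023-05-15 (Monday).
Applying the 60-calendar-day extension: 2023-05-15 + 60 days = 2023-07-14.
2023-07-14 falls on a Friday, which is a business day, so no adjustment is needed.
The final due date is 2023-07-14.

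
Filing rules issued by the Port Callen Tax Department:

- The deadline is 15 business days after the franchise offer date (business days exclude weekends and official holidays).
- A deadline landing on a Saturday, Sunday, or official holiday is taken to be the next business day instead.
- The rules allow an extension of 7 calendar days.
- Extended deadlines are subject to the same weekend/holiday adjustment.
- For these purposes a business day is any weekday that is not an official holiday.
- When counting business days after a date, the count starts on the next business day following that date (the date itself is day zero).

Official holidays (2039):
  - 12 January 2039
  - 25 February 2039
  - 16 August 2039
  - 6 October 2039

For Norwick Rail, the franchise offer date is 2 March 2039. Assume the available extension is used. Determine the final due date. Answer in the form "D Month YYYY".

Counting 15 business days after 2 March 2039 (skipping weekends and listed holidays) reaches 23 March 2039.
23 March 2039 falls on a Wednesday, which is a business day, so no adjustment is needed.
Add the 7 calendar-day extension to 23 March 2039: 30 March 2039.
30 March 2039 is a Wednesday and not a listed holiday, so it stands.
The final due date is 30 March 2039.

30 March 2039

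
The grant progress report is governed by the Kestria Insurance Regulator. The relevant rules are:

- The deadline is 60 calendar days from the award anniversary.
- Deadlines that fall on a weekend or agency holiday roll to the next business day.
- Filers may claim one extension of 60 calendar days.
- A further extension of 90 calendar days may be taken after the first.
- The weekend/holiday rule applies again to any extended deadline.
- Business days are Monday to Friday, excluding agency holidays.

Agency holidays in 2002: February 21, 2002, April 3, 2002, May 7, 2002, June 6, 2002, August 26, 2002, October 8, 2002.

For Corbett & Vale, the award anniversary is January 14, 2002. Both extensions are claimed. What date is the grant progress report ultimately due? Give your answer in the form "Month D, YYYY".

August 12, 2002

From January 14, 2002, 60 calendar days later is March 15, 2002.
March 15, 2002 (Friday) is already a business day.
Add the 60 calendar-day extension to March 15, 2002: May 14, 2002.
Since May 14, 2002 is a Tuesday and not a holiday, the date is unchanged.
Applying the 90-calendar-day extension: May 14, 2002 + 90 days = August 12, 2002.
Since August 12, 2002 is a Monday and not a holiday, the date is unchanged.
Final deadline: August 12, 2002.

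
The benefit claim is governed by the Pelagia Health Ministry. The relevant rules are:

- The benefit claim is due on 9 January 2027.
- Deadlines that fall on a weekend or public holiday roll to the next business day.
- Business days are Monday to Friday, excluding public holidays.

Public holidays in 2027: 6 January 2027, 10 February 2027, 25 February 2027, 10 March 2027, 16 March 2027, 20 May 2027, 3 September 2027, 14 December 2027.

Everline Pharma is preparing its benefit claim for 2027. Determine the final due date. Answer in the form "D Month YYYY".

Start from the fixed due date, 9 January 2027.
9 January 2027 is a Saturday, so it moves to the next business day, 11 January 2027 (Monday).
The final due date is 11 January 2027.

11 January 2027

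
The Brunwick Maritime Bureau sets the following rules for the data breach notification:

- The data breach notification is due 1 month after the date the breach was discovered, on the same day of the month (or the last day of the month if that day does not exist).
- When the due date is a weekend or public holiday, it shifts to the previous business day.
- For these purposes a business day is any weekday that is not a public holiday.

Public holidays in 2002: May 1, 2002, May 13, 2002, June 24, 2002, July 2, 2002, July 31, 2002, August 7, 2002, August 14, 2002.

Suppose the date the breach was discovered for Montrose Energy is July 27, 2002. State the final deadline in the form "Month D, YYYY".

August 27, 2002

1 month after July 27, 2002, on the same day of the month, is August 27, 2002.
August 27, 2002 falls on a Tuesday, which is a business day, so no adjustment is needed.
Deadline: August 27, 2002.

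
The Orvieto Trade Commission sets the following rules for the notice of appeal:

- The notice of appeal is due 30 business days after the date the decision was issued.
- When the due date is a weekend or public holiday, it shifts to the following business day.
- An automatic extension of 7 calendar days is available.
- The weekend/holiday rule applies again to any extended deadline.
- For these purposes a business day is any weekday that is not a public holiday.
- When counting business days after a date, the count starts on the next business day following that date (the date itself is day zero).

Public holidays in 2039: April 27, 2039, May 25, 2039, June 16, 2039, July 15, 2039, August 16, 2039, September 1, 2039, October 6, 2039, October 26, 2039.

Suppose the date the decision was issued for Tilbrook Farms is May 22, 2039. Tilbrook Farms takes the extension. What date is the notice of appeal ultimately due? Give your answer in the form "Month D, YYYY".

Counting 30 business days after May 22, 2039 (skipping weekends and listed holidays) reaches July 5, 2039.
July 5, 2039 falls on a Tuesday, which is a business day, so no adjustment is needed.
Applying the 7-calendar-day extension: July 5, 2039 + 7 days = July 12, 2039.
July 12, 2039 falls on a Tuesday, which is a business day, so no adjustment is needed.
So the filing is due July 12, 2039.

July 12, 2039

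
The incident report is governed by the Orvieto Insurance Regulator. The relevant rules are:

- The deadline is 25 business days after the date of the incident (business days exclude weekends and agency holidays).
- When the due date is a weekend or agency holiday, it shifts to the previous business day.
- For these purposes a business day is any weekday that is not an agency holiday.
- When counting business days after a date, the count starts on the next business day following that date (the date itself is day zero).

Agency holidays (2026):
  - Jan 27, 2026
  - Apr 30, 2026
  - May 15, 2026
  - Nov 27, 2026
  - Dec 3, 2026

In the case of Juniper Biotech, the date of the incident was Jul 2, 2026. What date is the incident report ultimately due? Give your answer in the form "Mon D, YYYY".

Counting 25 business days after Jul 2, 2026 (skipping weekends and listed holidays) reaches Aug 6, 2026.
Since Aug 6, 2026 is a Thursday and not a holiday, the date is unchanged.
So the filing is due Aug 6, 2026.

Aug 6, 2026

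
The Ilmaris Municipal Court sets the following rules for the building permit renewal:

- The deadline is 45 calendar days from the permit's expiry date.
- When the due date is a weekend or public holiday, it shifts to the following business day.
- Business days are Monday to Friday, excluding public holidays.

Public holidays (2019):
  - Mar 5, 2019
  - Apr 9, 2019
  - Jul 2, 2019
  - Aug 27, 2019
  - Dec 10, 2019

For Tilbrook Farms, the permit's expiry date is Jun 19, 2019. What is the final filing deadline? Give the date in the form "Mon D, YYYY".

Aug 5, 2019

From Jun 19, 2019, 45 calendar days later is Aug 3, 2019.
Because Aug 3, 2019 is a Saturday, the deadline becomes Aug 5, 2019 (Monday).
So the filing is due Aug 5, 2019.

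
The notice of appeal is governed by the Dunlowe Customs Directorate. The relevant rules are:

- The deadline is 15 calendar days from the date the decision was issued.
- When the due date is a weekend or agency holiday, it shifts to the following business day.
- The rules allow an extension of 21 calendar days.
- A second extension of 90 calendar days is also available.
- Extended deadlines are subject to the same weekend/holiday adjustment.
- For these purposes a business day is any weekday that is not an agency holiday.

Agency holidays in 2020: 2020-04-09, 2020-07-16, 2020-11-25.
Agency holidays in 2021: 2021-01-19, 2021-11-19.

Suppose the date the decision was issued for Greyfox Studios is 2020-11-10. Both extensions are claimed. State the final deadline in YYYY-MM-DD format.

2021-03-17

From 2020-11-10, 15 calendar days later is 2020-11-25.
2020-11-25 falls on a listed holiday. Rolling to the next business day gives 2020-11-26, a Thursday.
With the 21-day extension, 2020-11-26 becomes 2020-12-17.
Since 2020-12-17 is a Thursday and not a holiday, the date is unchanged.
With the 90-day extension, 2020-12-17 becomes 2021-03-17.
2021-03-17 falls on a Wednesday, which is a business day, so no adjustment is needed.
Deadline: 2021-03-17.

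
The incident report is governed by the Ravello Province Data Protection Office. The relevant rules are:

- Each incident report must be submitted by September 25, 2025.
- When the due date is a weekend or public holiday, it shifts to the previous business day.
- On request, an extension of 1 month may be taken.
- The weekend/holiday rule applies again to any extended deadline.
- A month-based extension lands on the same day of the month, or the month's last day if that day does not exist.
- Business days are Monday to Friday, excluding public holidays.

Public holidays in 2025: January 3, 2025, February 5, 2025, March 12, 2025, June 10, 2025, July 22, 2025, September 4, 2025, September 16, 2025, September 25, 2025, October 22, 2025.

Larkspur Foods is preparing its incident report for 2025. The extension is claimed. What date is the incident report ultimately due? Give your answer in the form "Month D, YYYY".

The stated deadline is September 25, 2025.
September 25, 2025 is a listed holiday; the preceding business day is September 24, 2025 (Wednesday).
Applying the 1 month extension: 1 month after September 24, 2025 is October 24, 2025.
Since October 24, 2025 is a Friday and not a holiday, the date is unchanged.
The final due date is October 24, 2025.

October 24, 2025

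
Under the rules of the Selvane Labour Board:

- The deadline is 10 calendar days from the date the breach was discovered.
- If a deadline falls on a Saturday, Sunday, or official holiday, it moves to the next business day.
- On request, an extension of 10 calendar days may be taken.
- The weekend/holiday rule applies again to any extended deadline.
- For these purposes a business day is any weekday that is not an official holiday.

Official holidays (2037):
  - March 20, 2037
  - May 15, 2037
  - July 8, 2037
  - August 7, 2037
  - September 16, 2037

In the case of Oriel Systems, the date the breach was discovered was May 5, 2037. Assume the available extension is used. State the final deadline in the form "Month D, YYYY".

From May 5, 2037, 10 calendar days later is May 15, 2037.
May 15, 2037 is a listed holiday; the next business day is May 18, 2037 (Monday).
With the 10-day extension, May 18, 2037 becomes May 28, 2037.
May 28, 2037 is a Thursday and not a listed holiday, so it stands.
The final due date is May 28, 2037.

May 28, 2037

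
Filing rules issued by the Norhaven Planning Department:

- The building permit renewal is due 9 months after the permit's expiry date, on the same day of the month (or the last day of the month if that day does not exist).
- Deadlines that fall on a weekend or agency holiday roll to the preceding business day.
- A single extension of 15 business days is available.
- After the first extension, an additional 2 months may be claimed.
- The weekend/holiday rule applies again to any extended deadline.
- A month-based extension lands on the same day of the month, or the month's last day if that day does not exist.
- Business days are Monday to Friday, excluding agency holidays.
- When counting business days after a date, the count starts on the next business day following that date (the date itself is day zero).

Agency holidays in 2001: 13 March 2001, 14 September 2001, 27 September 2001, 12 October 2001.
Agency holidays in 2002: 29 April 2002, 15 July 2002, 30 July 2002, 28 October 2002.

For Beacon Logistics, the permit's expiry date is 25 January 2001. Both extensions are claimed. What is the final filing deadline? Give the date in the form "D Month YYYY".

Moving 9 months forward from 25 January 2001 on the corresponding day gives 25 October 2001.
Since 25 October 2001 is a Thursday and not a holiday, the date is unchanged.
Applying the 15-business-day extension: 15 business days after 25 October 2001 is 15 November 2001.
15 November 2001 is a Thursday and not a listed holiday, so it stands.
The 2 months extension carries 15 November 2001 to 15 January 2002.
15 January 2002 (Tuesday) is already a business day.
So the filing is due 15 January 2002.

15 January 2002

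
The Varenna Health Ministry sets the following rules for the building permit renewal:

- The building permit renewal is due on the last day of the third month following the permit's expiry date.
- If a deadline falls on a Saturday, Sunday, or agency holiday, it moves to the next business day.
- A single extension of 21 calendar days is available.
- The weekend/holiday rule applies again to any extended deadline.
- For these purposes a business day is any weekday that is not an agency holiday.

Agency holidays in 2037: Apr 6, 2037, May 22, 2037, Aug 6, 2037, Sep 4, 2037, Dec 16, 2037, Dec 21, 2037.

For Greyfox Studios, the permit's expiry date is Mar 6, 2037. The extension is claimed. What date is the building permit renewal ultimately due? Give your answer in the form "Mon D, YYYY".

Jul 21, 2037

3 months after Mar 6, 2037 falls in June 2037; the last day of that month is Jun 30, 2037.
Since Jun 30, 2037 is a Tuesday and not a holiday, the date is unchanged.
The 21-calendar-day extension moves the deadline from Jun 30, 2037 to Jul 21, 2037.
Jul 21, 2037 falls on a Tuesday, which is a business day, so no adjustment is needed.
The final due date is Jul 21, 2037.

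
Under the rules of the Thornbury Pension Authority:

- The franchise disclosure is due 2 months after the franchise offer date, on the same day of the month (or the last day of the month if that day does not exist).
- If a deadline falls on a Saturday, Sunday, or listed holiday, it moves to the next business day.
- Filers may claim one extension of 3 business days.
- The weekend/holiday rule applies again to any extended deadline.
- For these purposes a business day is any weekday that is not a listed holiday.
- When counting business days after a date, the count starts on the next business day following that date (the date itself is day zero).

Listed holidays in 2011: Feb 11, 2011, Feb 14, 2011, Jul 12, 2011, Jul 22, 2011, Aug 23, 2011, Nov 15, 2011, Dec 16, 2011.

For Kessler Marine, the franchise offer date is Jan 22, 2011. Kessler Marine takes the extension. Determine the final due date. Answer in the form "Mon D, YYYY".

Moving 2 months forward from Jan 22, 2011 on the corresponding day gives Mar 22, 2011.
Mar 22, 2011 is a Tuesday and not a listed holiday, so it stands.
The 3-business-day extension runs from Mar 22, 2011 to Mar 25, 2011.
Mar 25, 2011 is a Friday and not a listed holiday, so it stands.
The final due date is Mar 25, 2011.

Mar 25, 2011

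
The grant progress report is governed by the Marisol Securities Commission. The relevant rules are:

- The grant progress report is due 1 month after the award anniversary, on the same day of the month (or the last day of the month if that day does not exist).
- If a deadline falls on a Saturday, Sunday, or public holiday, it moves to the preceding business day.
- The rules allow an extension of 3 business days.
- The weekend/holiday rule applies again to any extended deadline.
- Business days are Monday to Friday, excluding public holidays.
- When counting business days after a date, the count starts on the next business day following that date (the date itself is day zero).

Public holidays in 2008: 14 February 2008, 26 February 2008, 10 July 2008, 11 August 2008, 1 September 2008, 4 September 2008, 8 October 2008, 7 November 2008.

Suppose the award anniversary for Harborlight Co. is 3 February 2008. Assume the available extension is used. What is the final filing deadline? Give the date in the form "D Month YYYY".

1 month from 3 February 2008 is 3 March 2008.
3 March 2008 falls on a Monday, which is a business day, so no adjustment is needed.
Counting 3 further business days from 3 March 2008 reaches 6 March 2008.
6 March 2008 is a Thursday and not a listed holiday, so it stands.
The final due date is 6 March 2008.

6 March 2008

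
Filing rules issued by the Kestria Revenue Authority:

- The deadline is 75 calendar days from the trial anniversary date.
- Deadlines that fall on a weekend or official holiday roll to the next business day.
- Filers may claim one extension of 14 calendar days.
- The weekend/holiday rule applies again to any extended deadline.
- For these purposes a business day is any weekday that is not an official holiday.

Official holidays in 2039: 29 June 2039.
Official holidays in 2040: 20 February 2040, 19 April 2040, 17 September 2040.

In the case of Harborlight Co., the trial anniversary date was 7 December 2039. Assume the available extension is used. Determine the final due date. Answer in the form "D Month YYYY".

Trigger date 7 December 2039 + 75 calendar days = 20 February 2040.
20 February 2040 is a listed holiday; the next business day is 21 February 2040 (Tuesday).
The 14-calendar-day extension moves the deadline from 21 February 2040 to 6 March 2040.
Since 6 March 2040 is a Tuesday and not a holiday, the date is unchanged.
So the filing is due 6 March 2040.

6 March 2040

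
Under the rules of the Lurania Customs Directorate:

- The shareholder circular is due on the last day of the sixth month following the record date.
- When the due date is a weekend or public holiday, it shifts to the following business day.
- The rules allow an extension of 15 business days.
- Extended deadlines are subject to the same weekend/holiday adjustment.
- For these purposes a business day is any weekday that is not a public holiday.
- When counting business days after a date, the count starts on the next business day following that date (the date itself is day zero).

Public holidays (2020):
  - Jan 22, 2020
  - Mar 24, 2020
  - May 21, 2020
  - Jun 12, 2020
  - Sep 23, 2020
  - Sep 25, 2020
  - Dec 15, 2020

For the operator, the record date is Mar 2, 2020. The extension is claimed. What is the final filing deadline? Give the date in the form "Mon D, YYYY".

Oct 21, 2020

6 months after Mar 2, 2020 is September 2020; that month ends on Sep 30, 2020.
Sep 30, 2020 falls on a Wednesday, which is a business day, so no adjustment is needed.
Applying the 15-business-day extension: 15 business days after Sep 30, 2020 is Oct 21, 2020.
Oct 21, 2020 (Wednesday) is already a business day.
So the filing is due Oct 21, 2020.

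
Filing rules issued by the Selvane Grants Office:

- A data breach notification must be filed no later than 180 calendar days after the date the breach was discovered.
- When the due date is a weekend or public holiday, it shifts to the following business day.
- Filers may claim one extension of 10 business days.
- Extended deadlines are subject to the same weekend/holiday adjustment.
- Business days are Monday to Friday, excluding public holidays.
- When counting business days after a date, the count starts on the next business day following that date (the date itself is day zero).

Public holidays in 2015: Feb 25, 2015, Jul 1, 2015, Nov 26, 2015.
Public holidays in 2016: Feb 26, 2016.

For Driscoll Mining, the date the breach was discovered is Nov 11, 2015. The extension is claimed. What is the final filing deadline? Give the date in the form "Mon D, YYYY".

May 23, 2016

180 calendar days after Nov 11, 2015 is May 9, 2016.
May 9, 2016 falls on a Monday, which is a business day, so no adjustment is needed.
Counting 10 further business days from May 9, 2016 reaches May 23, 2016.
May 23, 2016 falls on a Monday, which is a business day, so no adjustment is needed.
Final deadline: May 23, 2016.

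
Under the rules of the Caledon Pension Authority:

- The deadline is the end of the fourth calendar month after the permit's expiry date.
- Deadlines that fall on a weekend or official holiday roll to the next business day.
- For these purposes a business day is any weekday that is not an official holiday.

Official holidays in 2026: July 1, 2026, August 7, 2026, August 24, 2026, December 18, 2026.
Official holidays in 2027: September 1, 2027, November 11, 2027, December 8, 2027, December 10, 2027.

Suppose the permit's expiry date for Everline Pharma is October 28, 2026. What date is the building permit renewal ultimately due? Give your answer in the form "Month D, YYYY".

March 1, 2027

The fourth month after October 28, 2026 is February 2027, whose last day is February 28, 2027.
Because February 28, 2027 is a Sunday, the deadline becomes March 1, 2027 (Monday).
Deadline: March 1, 2027.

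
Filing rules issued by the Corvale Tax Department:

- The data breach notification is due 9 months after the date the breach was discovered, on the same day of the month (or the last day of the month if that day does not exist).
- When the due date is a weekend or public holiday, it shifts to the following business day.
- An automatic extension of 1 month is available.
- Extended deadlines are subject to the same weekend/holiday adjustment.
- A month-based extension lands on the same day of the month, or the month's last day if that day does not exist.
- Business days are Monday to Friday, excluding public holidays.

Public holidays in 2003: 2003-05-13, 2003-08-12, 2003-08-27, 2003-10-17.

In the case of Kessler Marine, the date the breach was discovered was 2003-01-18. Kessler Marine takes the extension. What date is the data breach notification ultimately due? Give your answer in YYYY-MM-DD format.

2003-11-20

Moving 9 months forward from 2003-01-18 on the corresponding day gives 2003-10-18.
Because 2003-10-18 is a Saturday, the deadline becomes 2003-10-20 (Monday).
The 1 month extension carries 2003-10-20 to 2003-11-20.
2003-11-20 falls on a Thursday, which is a business day, so no adjustment is needed.
The final due date is 2003-11-20.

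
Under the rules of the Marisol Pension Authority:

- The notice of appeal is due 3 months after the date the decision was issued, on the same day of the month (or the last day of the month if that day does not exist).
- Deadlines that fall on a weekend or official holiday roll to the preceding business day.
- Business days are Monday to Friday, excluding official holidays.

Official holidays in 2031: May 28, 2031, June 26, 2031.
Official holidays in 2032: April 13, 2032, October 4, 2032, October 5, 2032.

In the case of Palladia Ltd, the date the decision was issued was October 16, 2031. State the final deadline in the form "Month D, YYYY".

January 16, 2032

Moving 3 months forward from October 16, 2031 on the corresponding day gives January 16, 2032.
Since January 16, 2032 is a Friday and not a holiday, the date is unchanged.
Deadline: January 16, 2032.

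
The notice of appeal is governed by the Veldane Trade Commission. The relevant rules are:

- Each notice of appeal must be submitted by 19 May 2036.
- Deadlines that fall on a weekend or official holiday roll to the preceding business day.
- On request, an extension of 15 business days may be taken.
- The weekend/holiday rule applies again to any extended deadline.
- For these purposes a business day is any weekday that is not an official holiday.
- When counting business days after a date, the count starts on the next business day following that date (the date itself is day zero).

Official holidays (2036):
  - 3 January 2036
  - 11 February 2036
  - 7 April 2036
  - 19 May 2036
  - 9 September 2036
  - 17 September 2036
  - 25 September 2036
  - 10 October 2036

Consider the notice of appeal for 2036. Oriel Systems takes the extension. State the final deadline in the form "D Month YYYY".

Start from the fixed due date, 19 May 2036.
Because 19 May 2036 is a listed holiday, the deadline becomes 16 May 2036 (Friday).
Applying the 15-business-day extension: 15 business days after 16 May 2036 is 9 June 2036.
Since 9 June 2036 is a Monday and not a holiday, the date is unchanged.
So the filing is due 9 June 2036.

9 June 2036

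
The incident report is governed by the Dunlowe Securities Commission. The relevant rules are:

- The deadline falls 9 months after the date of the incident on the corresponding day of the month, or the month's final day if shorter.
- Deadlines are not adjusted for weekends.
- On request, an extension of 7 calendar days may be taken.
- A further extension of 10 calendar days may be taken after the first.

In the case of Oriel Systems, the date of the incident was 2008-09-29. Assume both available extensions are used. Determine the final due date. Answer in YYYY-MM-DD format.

2009-07-16

Moving 9 months forward from 2008-09-29 on the corresponding day gives 2009-06-29.
2009-06-29 falls on a Monday. The rules make no weekend/holiday allowance, so it remains 2009-06-29.
The 7-calendar-day extension moves the deadline from 2009-06-29 to 2009-07-06.
No adjustment is made for weekends or holidays, so 2009-07-06 stands.
With the 10-day extension, 2009-07-06 becomes 2009-07-16.
No adjustment is made for weekends or holidays, so 2009-07-16 stands.
The final due date is 2009-07-16.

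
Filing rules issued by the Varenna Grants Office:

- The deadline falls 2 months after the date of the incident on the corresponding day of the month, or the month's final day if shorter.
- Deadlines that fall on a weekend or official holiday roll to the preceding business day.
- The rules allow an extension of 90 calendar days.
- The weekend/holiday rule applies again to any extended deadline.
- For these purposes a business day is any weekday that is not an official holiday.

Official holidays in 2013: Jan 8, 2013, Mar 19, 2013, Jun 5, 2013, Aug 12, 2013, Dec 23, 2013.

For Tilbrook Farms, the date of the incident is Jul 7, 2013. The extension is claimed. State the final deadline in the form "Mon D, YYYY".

Moving 2 months forward from Jul 7, 2013 on the corresponding day gives Sep 7, 2013.
Sep 7, 2013 is a Saturday; the preceding business day is Sep 6, 2013 (Friday).
Add the 90 calendar-day extension to Sep 6, 2013: Dec 5, 2013.
Since Dec 5, 2013 is a Thursday and not a holiday, the date is unchanged.
So the filing is due Dec 5, 2013.

Dec 5, 2013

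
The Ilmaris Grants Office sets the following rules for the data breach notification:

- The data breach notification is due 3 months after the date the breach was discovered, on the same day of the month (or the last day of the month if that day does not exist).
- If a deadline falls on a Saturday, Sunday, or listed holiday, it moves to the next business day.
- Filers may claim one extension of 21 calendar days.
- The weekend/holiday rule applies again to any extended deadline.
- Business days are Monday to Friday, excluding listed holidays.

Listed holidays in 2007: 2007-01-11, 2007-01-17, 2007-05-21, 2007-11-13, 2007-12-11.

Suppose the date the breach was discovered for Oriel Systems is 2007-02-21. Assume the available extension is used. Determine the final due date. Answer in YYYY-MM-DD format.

2007-06-12

3 months after 2007-02-21, on the same day of the month, is 2007-05-21.
2007-05-21 is a listed holiday; the next business day is 2007-05-22 (Tuesday).
Add the 21 calendar-day extension to 2007-05-22: 2007-06-12.
2007-06-12 is a Tuesday and not a listed holiday, so it stands.
Final deadline: 2007-06-12.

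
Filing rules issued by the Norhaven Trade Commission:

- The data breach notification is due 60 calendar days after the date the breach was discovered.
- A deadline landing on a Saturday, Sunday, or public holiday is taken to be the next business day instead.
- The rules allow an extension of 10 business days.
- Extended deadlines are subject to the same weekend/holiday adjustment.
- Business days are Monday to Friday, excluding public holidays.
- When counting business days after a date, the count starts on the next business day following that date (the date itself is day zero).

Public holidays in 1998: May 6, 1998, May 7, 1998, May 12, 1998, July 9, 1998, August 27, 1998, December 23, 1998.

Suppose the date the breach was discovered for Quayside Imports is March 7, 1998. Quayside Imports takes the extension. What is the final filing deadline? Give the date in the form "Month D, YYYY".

May 25, 1998

Trigger date March 7, 1998 + 60 calendar days = May 6, 1998.
Because May 6, 1998 is a listed holiday, the deadline becomes May 8, 1998 (Friday).
The 10-business-day extension runs from May 8, 1998 to May 25, 1998.
May 25, 1998 (Monday) is already a business day.
Final deadline: May 25, 1998.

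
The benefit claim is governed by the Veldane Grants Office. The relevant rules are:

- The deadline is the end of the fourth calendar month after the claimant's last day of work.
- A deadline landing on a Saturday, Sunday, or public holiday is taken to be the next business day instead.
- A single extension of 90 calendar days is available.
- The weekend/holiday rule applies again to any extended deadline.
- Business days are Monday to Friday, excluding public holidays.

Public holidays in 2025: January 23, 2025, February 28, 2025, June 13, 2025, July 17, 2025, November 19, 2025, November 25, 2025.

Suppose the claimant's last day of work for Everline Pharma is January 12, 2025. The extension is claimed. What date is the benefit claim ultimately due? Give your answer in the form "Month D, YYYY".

4 months after January 12, 2025 is May 2025; that month ends on May 31, 2025.
Because May 31, 2025 is a Saturday, the deadline becomes June 2, 2025 (Monday).
With the 90-day extension, June 2, 2025 becomes August 31, 2025.
Because August 31, 2025 is a Sunday, the deadline becomes September 1, 2025 (Monday).
The final due date is September 1, 2025.

September 1, 2025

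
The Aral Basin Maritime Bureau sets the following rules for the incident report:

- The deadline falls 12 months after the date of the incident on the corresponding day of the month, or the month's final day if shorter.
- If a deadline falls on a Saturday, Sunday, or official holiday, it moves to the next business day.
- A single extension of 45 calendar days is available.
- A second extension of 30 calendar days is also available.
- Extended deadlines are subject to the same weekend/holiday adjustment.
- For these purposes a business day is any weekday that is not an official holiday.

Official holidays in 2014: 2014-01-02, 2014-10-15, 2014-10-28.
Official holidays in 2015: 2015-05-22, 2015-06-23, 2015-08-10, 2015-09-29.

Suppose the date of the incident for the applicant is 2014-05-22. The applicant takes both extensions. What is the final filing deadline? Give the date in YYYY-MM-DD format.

2015-08-11

12 months after 2014-05-22, on the same day of the month, is 2015-05-22.
2015-05-22 is a listed holiday; the next business day is 2015-05-25 (Monday).
Applying the 45-calendar-day extension: 2015-05-25 + 45 days = 2015-07-09.
Since 2015-07-09 is a Thursday and not a holiday, the date is unchanged.
Applying the 30-calendar-day extension: 2015-07-09 + 30 days = 2015-08-08.
Because 2015-08-08 is a Saturday, the deadline becomes 2015-08-11 (Tuesday).
The final due date is 2015-08-11.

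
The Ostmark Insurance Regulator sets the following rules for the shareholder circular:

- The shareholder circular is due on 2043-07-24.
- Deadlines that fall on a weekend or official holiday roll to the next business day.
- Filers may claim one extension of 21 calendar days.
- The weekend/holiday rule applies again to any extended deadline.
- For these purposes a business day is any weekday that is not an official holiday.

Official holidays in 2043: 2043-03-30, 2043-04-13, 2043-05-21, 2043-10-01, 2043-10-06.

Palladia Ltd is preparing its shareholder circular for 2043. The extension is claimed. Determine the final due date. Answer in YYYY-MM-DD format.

2043-08-14

The stated deadline is 2043-07-24.
Since 2043-07-24 is a Friday and not a holiday, the date is unchanged.
The 21-calendar-day extension moves the deadline from 2043-07-24 to 2043-08-14.
2043-08-14 falls on a Friday, which is a business day, so no adjustment is needed.
Deadline: 2043-08-14.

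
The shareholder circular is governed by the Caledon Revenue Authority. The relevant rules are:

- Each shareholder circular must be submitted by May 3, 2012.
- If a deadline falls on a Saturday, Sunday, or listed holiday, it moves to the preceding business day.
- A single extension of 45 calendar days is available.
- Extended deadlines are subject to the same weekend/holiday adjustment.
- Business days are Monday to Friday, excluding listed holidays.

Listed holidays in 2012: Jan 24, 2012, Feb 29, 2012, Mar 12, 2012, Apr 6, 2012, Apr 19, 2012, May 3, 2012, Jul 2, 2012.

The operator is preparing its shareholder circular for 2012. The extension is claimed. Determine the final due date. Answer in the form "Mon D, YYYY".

Jun 15, 2012

The stated deadline is May 3, 2012.
May 3, 2012 falls on a listed holiday. Rolling to the preceding business day gives May 2, 2012, a Wednesday.
Applying the 45-calendar-day extension: May 2, 2012 + 45 days = Jun 16, 2012.
Jun 16, 2012 is a Saturday, so it moves to the preceding business day, Jun 15, 2012 (Friday).
So the filing is due Jun 15, 2012.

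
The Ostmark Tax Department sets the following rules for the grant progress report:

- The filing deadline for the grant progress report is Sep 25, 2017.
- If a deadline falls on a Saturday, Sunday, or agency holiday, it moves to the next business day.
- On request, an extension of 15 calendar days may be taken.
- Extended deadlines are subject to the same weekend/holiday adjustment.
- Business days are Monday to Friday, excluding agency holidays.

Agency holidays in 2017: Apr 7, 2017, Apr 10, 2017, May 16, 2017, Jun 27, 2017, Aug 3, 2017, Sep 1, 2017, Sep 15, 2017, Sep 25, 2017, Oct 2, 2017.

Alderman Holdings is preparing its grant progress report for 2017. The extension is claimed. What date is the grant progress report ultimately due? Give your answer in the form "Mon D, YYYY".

Oct 11, 2017

The stated deadline is Sep 25, 2017.
Sep 25, 2017 is a listed holiday; the next business day is Sep 26, 2017 (Tuesday).
Applying the 15-calendar-day extension: Sep 26, 2017 + 15 days = Oct 11, 2017.
Oct 11, 2017 (Wednesday) is already a business day.
Deadline: Oct 11, 2017.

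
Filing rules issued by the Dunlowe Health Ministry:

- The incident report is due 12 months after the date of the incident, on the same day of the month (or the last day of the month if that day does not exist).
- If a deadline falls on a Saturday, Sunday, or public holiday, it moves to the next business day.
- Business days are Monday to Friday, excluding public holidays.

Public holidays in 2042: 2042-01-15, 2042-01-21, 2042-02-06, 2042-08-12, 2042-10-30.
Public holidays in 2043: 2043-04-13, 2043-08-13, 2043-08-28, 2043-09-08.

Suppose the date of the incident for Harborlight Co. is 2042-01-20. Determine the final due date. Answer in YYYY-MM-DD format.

12 months from 2042-01-20 is 2043-01-20.
2043-01-20 (Tuesday) is already a business day.
Final deadline: 2043-01-20.

2043-01-20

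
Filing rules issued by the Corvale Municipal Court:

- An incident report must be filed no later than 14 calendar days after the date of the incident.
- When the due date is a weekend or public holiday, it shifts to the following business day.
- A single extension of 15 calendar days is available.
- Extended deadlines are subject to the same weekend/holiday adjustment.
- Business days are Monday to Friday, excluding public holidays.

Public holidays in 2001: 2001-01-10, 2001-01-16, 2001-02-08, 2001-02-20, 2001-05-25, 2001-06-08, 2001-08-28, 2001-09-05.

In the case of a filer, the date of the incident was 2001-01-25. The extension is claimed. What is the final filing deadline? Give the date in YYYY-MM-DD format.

2001-02-26

14 calendar days after 2001-01-25 is 2001-02-08.
Because 2001-02-08 is a listed holiday, the deadline becomes 2001-02-09 (Friday).
With the 15-day extension, 2001-02-09 becomes 2001-02-24.
2001-02-24 is a Saturday, so it moves to the next business day, 2001-02-26 (Monday).
Deadline: 2001-02-26.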